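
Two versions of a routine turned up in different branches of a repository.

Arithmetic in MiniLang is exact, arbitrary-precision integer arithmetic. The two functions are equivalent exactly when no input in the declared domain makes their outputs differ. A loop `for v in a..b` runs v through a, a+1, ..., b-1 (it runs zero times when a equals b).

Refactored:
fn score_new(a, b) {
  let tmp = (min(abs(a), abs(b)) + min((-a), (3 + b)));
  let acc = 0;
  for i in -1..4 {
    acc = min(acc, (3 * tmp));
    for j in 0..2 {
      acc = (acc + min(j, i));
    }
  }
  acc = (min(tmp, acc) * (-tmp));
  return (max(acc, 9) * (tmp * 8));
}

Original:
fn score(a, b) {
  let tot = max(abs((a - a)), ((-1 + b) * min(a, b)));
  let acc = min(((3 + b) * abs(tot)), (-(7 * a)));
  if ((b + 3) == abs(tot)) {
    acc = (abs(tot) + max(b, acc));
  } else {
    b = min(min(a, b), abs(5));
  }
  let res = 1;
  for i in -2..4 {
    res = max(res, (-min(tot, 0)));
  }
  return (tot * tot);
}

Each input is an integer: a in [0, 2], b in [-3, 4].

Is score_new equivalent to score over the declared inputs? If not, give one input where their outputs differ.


There is a counterexample at a=0, b=-3: 144 on one side, 0 on the other.
score: tot := 12 | acc := 0 | ((b + 3) == abs(tot)): false | b := -3 | res := 1 | iter i=-2: | res := 1 | iter i=-1: | res := 1 | iter i=0: | res := 1 | iter i=1: | res := 1 | iter i=2: | res := 1 | iter i=3: | res := 1 | result 144
score_new: tmp := 0 | acc := 0 | iter i=-1: | acc := 0 | iter j=0: | acc := -1 | iter j=1: | acc := -2 | iter i=0: | acc := -2 | iter j=0: | acc := -2 | iter j=1: | acc := -2 | iter i=1: | acc := -2 | iter j=0: | acc := -2 | iter j=1: | acc := -1 | iter i=2: | acc := -1 | iter j=0: | acc := -1 | iter j=1: | acc := 0 | iter i=3: | acc := 0 | iter j=0: | acc := 0 | iter j=1: | acc := 1 | acc := 0 | result 0
verdict: not equivalent; witness: a=0, b=-3


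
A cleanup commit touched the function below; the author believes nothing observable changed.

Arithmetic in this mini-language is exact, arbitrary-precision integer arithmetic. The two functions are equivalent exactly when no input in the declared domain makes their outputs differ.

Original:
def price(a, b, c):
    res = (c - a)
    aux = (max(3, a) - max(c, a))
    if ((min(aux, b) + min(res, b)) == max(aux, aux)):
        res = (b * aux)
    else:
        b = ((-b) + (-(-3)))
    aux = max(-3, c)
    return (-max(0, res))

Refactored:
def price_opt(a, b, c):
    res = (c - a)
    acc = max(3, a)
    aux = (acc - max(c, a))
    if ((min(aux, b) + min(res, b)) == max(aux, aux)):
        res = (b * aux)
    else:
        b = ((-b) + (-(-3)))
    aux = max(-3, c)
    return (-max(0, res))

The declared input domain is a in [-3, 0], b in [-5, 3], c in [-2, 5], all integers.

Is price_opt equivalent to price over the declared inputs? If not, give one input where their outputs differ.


This is a faithful refactor — statement counts differ; local variable names differ, but the computed results match everywhere.
One worked example (a=0, b=2, c=1) — price: res=1, then aux=2, then ((min(aux, b) + min(res, b)) == max(aux, aux)) is false, then b=1, then aux=1, then returns -1; price_opt: res=1, then acc=3, then aux=2, then ((min(aux, b) + min(res, b)) == max(aux, aux)) is false, then b=1, then aux=1, then returns -1; agreement on -1.
Sweeping the whole domain (288 inputs) finds no disagreement.
verdict: equivalent


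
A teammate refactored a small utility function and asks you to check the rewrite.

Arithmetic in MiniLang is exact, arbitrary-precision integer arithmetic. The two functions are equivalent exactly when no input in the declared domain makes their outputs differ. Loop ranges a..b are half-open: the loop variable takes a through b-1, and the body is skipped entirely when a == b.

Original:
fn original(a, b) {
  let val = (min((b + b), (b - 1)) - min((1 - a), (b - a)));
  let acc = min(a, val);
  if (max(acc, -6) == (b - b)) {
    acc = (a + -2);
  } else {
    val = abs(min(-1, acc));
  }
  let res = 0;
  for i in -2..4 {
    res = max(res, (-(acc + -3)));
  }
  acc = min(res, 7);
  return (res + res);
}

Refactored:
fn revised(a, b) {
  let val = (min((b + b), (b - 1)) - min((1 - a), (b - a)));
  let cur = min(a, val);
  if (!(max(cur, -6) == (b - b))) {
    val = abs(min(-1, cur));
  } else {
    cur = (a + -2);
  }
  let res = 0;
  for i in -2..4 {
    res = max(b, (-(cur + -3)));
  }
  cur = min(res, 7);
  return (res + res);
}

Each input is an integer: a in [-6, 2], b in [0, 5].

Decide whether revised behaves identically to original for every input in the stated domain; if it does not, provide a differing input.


On input a=-1, b=5, original returns 8 while revised returns 10.
verdict: not equivalent; witness: a=-1, b=5


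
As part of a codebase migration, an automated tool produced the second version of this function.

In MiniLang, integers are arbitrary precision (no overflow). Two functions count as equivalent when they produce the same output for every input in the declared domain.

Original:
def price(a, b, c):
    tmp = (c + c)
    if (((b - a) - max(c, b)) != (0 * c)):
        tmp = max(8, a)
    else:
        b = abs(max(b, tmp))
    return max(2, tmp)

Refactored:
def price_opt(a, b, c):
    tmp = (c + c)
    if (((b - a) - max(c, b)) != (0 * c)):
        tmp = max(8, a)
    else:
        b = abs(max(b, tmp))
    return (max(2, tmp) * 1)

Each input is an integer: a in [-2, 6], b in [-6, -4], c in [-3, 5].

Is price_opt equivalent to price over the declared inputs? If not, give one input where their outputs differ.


Although arithmetic usage differs; and constant usage differs, 243/243 inputs agree.
verdict: equivalent


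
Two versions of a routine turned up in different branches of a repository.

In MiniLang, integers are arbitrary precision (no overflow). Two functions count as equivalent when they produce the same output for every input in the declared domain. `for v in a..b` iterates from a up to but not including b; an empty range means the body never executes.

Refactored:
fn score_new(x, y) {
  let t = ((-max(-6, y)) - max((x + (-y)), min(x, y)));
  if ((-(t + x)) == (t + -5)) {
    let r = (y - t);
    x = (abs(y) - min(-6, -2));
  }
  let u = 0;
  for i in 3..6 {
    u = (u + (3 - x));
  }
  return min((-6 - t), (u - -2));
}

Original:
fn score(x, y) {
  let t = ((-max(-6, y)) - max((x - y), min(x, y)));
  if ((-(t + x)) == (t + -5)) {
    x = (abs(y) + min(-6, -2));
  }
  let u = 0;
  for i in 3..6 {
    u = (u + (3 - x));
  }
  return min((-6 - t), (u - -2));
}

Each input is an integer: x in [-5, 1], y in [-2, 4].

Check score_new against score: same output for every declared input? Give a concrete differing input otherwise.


Try x=-5, y=-2.
score: t becomes 5; next ((-(t + x)) == (t + -5)) evaluates to true; next x becomes -4; next u becomes 0; next at i=3:; next u becomes 7; next at i=4:; next u becomes 14; next at i=5:; next u becomes 21; next final value -11
score_new: t becomes 5; next ((-(t + x)) == (t + -5)) evaluates to true; next r becomes -7; next x becomes 8; next u becomes 0; next at i=3:; next u becomes -5; next at i=4:; next u becomes -10; next at i=5:; next u becomes -15; next final value -13
-11 vs -13 — the two versions disagree here.
verdict: not equivalent; witness: x=-5, y=-2


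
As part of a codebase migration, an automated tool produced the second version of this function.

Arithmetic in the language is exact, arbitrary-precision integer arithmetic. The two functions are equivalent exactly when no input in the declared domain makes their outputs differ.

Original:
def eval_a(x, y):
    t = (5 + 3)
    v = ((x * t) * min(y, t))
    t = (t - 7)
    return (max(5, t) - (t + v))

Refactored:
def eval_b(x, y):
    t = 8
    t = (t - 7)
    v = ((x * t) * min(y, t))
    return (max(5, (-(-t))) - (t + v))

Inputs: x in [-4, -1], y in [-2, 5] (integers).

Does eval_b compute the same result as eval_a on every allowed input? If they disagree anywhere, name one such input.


Consider the input x=-4, y=-2.
eval_a: t becomes 8; next v becomes 64; next t becomes 1; next final value -60
eval_b: t becomes 8; next t becomes 1; next v becomes 8; next final value -4
-60 vs -4 — the two versions disagree here.
verdict: not equivalent; witness: x=-4, y=-2


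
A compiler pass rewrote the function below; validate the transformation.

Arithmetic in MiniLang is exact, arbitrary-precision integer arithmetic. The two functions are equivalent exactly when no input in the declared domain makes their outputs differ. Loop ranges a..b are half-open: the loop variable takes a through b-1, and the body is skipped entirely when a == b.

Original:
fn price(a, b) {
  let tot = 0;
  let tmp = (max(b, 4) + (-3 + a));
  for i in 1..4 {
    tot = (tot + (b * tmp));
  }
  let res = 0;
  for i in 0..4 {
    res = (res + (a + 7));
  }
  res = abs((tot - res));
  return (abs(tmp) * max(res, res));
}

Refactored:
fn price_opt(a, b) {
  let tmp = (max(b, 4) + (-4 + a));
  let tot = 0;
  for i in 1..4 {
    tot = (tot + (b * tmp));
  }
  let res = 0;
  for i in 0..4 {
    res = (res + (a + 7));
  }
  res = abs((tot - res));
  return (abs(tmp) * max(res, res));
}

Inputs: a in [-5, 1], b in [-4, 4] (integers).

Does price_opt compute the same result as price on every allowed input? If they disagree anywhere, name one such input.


There is a counterexample at a=-5, b=-4: 160 on one side, 260 on the other.
price: tot = 0; tmp = -4; [i=1]; tot = 16; [i=2]; tot = 32; [i=3]; tot = 48; res = 0; [i=0]; res = 2; [i=1]; res = 4; [i=2]; res = 6; [i=3]; res = 8; res = 40; return 160
price_opt: tmp = -5; tot = 0; [i=1]; tot = 20; [i=2]; tot = 40; [i=3]; tot = 60; res = 0; [i=0]; res = 2; [i=1]; res = 4; [i=2]; res = 6; [i=3]; res = 8; res = 52; return 260
verdict: not equivalent; witness: a=-5, b=-4


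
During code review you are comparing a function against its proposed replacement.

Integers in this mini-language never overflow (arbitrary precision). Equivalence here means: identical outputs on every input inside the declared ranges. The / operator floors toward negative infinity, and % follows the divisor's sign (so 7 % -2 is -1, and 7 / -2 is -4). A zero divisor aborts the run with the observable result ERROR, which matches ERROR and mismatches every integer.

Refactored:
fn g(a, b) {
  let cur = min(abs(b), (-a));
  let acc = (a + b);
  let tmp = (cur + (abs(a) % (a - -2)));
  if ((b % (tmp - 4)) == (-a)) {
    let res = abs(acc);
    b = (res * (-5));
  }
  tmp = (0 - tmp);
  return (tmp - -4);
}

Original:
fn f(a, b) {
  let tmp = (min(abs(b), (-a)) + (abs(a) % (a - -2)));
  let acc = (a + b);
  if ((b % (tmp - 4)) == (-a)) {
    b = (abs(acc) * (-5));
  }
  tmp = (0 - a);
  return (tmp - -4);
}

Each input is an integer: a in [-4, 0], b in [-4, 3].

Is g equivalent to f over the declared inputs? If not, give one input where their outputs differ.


At a=-4, b=-3: f gives 8, g gives 1.
verdict: not equivalent; witness: a=-4, b=-3


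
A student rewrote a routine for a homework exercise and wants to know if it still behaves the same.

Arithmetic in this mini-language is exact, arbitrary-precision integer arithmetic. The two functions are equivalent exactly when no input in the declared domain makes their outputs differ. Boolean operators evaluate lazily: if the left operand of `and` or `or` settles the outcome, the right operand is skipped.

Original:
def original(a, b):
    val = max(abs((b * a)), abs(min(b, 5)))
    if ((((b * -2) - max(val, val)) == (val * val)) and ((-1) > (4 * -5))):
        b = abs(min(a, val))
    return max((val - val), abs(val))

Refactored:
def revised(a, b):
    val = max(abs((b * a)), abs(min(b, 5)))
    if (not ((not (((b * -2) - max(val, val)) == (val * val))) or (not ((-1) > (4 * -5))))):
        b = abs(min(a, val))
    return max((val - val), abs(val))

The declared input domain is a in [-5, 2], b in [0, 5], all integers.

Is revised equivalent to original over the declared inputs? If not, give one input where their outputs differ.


The two are interchangeable: boolean connective usage differs, and every declared input agrees.
Tracing a=-1, b=1: original: val becomes 1; next ((((b * -2) - max(val, val)) == (val * val)) and ((-1) > (4 * -5))) evaluates to false; next final value 1 | revised: val becomes 1; next (not ((not (((b * -2) - max(val, val)) == (val * val))) or (not ((-1) > (4 * -5))))) evaluates to false; next final value 1 — matching result 1.
Every one of the 48 inputs gives matching results.
verdict: equivalent


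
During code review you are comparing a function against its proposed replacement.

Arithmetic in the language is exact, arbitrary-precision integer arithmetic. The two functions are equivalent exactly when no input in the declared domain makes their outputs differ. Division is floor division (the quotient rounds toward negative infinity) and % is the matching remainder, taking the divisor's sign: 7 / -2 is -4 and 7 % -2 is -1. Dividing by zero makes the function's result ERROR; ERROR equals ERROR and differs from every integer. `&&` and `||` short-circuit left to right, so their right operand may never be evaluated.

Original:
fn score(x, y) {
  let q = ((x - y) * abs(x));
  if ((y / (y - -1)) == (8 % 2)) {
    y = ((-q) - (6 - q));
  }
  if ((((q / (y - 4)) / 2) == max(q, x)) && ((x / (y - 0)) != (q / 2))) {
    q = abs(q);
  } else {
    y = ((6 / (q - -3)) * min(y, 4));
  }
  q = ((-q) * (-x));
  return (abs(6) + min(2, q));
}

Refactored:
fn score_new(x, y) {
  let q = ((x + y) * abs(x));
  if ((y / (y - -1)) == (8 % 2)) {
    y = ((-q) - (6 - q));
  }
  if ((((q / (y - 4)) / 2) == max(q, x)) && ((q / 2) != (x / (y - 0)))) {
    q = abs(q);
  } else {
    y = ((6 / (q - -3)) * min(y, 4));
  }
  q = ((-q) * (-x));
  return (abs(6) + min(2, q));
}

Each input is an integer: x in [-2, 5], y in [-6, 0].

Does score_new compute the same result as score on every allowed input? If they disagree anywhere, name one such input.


Not equivalent: x=-2, y=-6 separates them (-10 vs 8).
score: q = 8; ((y / (y - -1)) == (8 % 2)) -> false; ((((q / (y - 4)) / 2) == max(q, x)) && ((x / (y - 0)) != (q / 2))) -> false; y = 0; q = -16; return -10
score_new: q = -16; ((y / (y - -1)) == (8 % 2)) -> false; ((((q / (y - 4)) / 2) == max(q, x)) && ((q / 2) != (x / (y - 0)))) -> false; y = 6; q = 32; return 8
verdict: not equivalent; witness: x=-2, y=-6


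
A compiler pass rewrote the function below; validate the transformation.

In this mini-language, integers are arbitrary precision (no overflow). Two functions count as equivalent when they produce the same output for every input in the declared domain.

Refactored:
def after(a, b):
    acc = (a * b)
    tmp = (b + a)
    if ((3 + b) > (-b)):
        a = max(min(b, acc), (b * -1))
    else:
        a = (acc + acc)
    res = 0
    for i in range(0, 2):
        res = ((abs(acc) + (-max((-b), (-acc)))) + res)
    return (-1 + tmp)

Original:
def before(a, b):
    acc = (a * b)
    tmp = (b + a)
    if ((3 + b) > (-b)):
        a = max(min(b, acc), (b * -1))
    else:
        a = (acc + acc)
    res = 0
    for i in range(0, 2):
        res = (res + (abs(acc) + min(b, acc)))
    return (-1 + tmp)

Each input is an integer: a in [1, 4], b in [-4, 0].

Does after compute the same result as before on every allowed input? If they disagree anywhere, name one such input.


This is a faithful refactor — min/max/abs usage differs, but the computed results match everywhere.
As a probe, take a=4, b=0: before runs acc becomes 0; next tmp becomes 4; next ((3 + b) > (-b)) evaluates to true; next a becomes 0; next res becomes 0; next at i=0:; next res becomes 0; next at i=1:; next res becomes 0; next final value 3; after runs acc becomes 0; next tmp becomes 4; next ((3 + b) > (-b)) evaluates to true; next a becomes 0; next res becomes 0; next at i=0:; next res becomes 0; next at i=1:; next res becomes 0; next final value 3; both end at 3.
Across all 20 domain points the two functions coincide.
verdict: equivalent


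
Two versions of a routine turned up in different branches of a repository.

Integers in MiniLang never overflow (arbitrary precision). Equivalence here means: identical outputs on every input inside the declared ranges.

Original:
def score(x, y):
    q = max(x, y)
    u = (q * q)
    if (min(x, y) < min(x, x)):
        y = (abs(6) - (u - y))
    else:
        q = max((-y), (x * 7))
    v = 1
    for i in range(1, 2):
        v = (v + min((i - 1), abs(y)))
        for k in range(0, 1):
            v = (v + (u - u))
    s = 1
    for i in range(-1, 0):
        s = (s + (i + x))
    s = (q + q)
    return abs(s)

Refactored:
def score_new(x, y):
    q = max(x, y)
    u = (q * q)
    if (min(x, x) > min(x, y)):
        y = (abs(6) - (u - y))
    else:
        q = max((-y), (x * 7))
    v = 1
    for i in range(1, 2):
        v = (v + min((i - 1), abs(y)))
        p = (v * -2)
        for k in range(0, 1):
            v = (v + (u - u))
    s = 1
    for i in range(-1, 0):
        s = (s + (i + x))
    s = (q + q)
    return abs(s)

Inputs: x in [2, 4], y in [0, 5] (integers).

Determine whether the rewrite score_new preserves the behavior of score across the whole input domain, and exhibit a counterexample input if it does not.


Comparing the listings, the differences include: statement counts differ; and local variable names differ; and comparison usage differs; and arithmetic usage differs; and constant usage differs.
Spot check at x=3, y=3 — score: q=3, then u=9, then (min(x, y) < min(x, x)) is false, then q=21, then v=1, then (i=1), then v=1, then (k=0), then v=1, then s=1, then (i=-1), then s=3, then s=42, then returns 42. score_new: q=3, then u=9, then (min(x, x) > min(x, y)) is false, then q=21, then v=1, then (i=1), then v=1, then p=-2, then (k=0), then v=1, then s=1, then (i=-1), then s=3, then s=42, then returns 42. Both give 42.
Sweeping the whole domain (18 inputs) finds no disagreement.
verdict: equivalent


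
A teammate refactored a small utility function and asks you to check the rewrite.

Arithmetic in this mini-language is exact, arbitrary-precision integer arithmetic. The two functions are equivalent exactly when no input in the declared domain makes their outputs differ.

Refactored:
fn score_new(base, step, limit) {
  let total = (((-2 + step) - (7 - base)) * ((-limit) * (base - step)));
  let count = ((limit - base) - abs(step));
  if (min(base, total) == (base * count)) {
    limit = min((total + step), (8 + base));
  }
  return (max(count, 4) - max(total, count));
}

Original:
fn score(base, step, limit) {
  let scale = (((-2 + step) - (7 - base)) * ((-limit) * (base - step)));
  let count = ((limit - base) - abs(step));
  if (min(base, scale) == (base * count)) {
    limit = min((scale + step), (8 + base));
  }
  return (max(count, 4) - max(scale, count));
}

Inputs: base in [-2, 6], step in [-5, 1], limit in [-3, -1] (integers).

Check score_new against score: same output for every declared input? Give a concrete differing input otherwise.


Comparing the listings, the differences include: local variable names differ.
One worked example (base=3, step=-4, limit=-2) — score: scale=-140, then count=-9, then (min(base, scale) == (base * count)) is false, then returns 13; score_new: total=-140, then count=-9, then (min(base, total) == (base * count)) is false, then returns 13; agreement on 13.
Checked all 189 inputs in the declared domain: the outputs agree on every one.
verdict: equivalent


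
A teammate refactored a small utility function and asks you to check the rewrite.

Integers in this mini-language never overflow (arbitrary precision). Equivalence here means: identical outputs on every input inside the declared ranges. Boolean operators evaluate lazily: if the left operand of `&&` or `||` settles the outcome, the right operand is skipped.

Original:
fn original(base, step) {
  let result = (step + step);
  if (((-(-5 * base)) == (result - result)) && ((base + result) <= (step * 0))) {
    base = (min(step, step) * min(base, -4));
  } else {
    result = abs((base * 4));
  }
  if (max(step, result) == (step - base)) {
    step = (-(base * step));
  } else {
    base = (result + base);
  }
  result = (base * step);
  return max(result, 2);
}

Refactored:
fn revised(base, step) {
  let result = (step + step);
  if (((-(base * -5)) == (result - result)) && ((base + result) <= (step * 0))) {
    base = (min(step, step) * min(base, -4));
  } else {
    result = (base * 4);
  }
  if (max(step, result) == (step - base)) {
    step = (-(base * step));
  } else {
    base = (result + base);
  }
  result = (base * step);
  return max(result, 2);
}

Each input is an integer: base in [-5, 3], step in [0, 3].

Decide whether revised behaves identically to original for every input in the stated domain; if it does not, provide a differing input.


Take base=-5, step=1.
original: result = 2; (((-(-5 * base)) == (result - result)) && ((base + result) <= (step * 0))) -> false; result = 20; (max(step, result) == (step - base)) -> false; base = 15; result = 15; return 15
revised: result = 2; (((-(base * -5)) == (result - result)) && ((base + result) <= (step * 0))) -> false; result = -20; (max(step, result) == (step - base)) -> false; base = -25; result = -25; return 2
15 vs 2 — the two versions disagree here.
verdict: not equivalent; witness: base=-5, step=1


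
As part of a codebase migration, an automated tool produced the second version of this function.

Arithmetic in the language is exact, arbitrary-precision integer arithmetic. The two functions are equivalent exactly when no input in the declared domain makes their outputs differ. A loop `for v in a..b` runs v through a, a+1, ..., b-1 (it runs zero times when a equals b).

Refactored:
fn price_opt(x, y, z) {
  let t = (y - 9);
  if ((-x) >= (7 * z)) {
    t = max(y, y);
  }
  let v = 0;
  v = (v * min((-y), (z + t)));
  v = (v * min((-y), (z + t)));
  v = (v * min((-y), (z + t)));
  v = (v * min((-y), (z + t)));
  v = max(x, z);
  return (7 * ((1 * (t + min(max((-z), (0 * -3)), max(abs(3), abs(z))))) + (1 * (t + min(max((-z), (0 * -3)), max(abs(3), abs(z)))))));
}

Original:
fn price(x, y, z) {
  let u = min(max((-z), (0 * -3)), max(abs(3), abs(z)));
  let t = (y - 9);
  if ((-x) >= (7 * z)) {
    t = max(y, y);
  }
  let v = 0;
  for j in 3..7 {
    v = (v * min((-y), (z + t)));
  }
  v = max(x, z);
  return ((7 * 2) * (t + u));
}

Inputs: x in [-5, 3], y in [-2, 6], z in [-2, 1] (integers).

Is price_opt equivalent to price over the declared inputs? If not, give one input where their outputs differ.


Side by side, the visible changes include: loop structure differs; also min/max/abs usage differs; also arithmetic usage differs; also statement counts differ; also constant usage differs; also local variable names differ.
Tracing x=-4, y=6, z=0: price: u=0, then t=-3, then ((-x) >= (7 * z)) is true, then t=6, then v=0, then (j=3), then v=0, then (j=4), then v=0, then (j=5), then v=0, then (j=6), then v=0, then v=0, then returns 84 | price_opt: t=-3, then ((-x) >= (7 * z)) is true, then t=6, then v=0, then v=0, then v=0, then v=0, then v=0, then v=0, then returns 84 — matching result 84.
Checked all 324 inputs in the declared domain: the outputs agree on every one.
verdict: equivalent


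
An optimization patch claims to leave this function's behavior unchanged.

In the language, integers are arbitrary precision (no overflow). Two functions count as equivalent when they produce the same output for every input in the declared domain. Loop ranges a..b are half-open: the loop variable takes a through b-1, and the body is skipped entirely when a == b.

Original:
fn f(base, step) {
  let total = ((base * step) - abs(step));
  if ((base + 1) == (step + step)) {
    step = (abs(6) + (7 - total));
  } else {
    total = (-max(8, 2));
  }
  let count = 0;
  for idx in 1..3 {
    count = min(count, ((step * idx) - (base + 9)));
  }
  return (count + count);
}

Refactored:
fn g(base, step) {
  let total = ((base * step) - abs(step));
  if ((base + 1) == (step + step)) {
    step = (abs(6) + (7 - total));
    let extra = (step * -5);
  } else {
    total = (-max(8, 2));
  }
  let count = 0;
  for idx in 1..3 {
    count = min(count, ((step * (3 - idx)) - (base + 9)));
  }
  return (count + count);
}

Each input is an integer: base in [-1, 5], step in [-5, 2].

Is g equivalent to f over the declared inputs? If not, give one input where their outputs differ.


The two versions differ — the changes include constant usage differs, and statement counts differ, and local variable names differ, and arithmetic usage differs.
Tracing base=0, step=-3: f: total becomes -3; next ((base + 1) == (step + step)) evaluates to false; next total becomes -8; next count becomes 0; next at idx=1:; next count becomes -12; next at idx=2:; next count becomes -15; next final value -30 | g: total becomes -3; next ((base + 1) == (step + step)) evaluates to false; next total becomes -8; next count becomes 0; next at idx=1:; next count becomes -15; next at idx=2:; next count becomes -15; next final value -30 — matching result -30.
An exhaustive pass over the 56 declared inputs shows identical outputs.
verdict: equivalent


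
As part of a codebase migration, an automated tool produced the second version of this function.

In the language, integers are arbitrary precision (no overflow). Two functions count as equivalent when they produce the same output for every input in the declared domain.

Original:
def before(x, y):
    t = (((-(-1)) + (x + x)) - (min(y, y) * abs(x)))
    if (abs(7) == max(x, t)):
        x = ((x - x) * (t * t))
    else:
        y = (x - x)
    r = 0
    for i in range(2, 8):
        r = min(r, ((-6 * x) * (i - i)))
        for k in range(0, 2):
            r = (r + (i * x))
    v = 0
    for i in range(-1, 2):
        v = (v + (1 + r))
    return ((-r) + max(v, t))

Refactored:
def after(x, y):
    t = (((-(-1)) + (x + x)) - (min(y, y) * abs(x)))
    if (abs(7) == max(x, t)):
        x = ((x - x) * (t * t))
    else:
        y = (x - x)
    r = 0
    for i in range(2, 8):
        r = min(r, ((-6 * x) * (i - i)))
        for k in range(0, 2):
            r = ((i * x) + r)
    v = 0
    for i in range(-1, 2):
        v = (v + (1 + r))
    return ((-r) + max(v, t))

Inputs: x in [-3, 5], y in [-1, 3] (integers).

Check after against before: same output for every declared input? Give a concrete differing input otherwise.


Changes here: same computation, different form; the full 45-point sweep finds no disagreement.
verdict: equivalent


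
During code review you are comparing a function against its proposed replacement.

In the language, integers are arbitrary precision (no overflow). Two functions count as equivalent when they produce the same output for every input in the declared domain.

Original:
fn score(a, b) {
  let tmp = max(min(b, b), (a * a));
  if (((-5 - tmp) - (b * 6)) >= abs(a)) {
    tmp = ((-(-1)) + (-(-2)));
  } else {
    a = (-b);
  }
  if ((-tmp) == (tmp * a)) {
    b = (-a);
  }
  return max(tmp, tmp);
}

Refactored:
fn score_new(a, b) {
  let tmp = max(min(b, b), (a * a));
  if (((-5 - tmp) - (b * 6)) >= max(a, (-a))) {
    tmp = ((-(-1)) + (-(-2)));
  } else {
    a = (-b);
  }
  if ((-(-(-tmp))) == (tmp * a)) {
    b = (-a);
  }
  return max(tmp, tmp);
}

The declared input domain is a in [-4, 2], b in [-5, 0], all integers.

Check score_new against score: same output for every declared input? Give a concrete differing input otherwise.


The two are interchangeable: min/max/abs usage differs, and every declared input agrees.
Tracing a=-2, b=-3: score: tmp=4, then (((-5 - tmp) - (b * 6)) >= abs(a)) is true, then tmp=3, then ((-tmp) == (tmp * a)) is false, then returns 3 | score_new: tmp=4, then (((-5 - tmp) - (b * 6)) >= max(a, (-a))) is true, then tmp=3, then ((-(-(-tmp))) == (tmp * a)) is false, then returns 3 — matching result 3.
Sweeping the whole domain (42 inputs) finds no disagreement.
verdict: equivalent


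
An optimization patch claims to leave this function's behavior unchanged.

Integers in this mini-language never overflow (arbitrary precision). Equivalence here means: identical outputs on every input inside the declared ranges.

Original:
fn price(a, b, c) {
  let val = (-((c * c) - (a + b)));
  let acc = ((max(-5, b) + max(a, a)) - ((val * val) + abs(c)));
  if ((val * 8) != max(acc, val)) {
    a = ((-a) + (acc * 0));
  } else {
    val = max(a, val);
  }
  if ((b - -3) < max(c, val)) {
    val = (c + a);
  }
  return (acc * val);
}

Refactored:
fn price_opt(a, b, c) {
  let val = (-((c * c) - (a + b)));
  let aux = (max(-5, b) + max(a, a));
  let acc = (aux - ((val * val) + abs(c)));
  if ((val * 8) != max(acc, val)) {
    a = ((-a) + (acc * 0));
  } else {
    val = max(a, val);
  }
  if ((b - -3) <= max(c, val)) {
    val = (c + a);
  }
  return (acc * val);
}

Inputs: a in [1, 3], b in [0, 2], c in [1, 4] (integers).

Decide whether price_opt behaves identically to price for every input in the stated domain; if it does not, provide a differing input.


Evaluate both at a=1, b=0, c=3.
price: val=-8, then acc=-66, then ((val * 8) != max(acc, val)) is true, then a=-1, then ((b - -3) < max(c, val)) is false, then returns 528
price_opt: val=-8, then aux=1, then acc=-66, then ((val * 8) != max(acc, val)) is true, then a=-1, then ((b - -3) <= max(c, val)) is true, then val=2, then returns -132
528 != -132, so the rewrite changes behavior.
verdict: not equivalent; witness: a=1, b=0, c=3


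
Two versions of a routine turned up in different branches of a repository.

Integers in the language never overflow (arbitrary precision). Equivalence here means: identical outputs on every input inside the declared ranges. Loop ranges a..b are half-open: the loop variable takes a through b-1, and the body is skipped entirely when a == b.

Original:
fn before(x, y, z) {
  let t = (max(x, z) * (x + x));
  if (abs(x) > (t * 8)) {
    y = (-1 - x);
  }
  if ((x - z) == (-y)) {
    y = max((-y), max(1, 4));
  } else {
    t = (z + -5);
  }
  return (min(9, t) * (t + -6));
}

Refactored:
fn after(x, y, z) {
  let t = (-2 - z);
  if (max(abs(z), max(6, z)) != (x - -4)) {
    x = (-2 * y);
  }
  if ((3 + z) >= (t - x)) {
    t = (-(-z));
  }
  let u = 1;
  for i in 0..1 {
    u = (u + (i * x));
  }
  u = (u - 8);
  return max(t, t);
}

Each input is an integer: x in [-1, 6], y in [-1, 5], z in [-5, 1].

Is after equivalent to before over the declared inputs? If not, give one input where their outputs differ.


The rewrite breaks on x=-1, y=-1, z=-5, where the results are 160 and 3.
before: t := 2 | (abs(x) > (t * 8)): false | ((x - z) == (-y)): false | t := -10 | result 160
after: t := 3 | (max(abs(z), max(6, z)) != (x - -4)): true | x := 2 | ((3 + z) >= (t - x)): false | u := 1 | iter i=0: | u := 1 | u := -7 | result 3
verdict: not equivalent; witness: x=-1, y=-1, z=-5


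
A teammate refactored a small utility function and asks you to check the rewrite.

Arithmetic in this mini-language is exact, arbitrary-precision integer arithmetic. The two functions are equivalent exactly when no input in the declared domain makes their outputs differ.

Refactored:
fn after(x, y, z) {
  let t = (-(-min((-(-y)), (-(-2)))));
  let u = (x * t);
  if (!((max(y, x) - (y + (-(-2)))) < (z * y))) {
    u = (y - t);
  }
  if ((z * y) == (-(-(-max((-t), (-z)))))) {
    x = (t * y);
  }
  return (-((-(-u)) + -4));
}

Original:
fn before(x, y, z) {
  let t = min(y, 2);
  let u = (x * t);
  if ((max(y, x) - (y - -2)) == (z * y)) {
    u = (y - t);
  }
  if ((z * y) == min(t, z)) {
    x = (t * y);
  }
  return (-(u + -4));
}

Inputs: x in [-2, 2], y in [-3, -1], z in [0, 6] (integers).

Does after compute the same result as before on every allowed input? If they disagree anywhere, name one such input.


Input x=-2, y=-3, z=1: -2 from before versus 4 from after.
verdict: not equivalent; witness: x=-2, y=-3, z=1


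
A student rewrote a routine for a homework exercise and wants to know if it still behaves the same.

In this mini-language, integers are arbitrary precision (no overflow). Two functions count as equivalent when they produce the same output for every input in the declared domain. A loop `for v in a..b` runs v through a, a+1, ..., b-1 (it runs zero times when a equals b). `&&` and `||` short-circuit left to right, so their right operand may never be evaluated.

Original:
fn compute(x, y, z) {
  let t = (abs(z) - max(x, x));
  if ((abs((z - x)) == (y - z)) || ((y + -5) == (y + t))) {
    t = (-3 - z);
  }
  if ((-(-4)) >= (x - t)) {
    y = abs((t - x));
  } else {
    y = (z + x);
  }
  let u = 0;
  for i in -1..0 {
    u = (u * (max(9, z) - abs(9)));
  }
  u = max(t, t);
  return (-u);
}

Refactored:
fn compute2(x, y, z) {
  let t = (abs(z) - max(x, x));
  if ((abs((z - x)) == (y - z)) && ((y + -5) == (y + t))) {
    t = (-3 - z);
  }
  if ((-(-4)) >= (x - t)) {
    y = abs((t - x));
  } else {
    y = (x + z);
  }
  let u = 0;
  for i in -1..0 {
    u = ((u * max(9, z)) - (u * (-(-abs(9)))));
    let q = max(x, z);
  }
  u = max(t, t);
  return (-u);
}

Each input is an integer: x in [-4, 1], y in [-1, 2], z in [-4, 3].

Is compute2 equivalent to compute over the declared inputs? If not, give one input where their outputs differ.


On input x=-4, y=0, z=-2, compute returns 1 while compute2 returns -6.
verdict: not equivalent; witness: x=-4, y=0, z=-2


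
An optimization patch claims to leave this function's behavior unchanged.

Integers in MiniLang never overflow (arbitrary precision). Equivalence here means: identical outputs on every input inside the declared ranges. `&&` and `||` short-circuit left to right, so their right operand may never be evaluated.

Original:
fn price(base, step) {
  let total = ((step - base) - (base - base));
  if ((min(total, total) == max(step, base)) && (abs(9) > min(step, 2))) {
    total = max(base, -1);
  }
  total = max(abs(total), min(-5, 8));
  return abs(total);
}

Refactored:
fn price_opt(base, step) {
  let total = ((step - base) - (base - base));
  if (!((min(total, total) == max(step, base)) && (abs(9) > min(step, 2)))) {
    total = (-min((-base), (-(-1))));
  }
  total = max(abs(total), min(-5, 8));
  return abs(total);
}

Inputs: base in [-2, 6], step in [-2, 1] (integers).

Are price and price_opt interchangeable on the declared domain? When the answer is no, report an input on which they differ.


There is a counterexample at base=-2, step=-2: 0 on one side, 1 on the other.
price: total = 0; ((min(total, total) == max(step, base)) && (abs(9) > min(step, 2))) -> false; total = 0; return 0
price_opt: total = 0; (!((min(total, total) == max(step, base)) && (abs(9) > min(step, 2)))) -> true; total = -1; total = 1; return 1
verdict: not equivalent; witness: base=-2, step=-2


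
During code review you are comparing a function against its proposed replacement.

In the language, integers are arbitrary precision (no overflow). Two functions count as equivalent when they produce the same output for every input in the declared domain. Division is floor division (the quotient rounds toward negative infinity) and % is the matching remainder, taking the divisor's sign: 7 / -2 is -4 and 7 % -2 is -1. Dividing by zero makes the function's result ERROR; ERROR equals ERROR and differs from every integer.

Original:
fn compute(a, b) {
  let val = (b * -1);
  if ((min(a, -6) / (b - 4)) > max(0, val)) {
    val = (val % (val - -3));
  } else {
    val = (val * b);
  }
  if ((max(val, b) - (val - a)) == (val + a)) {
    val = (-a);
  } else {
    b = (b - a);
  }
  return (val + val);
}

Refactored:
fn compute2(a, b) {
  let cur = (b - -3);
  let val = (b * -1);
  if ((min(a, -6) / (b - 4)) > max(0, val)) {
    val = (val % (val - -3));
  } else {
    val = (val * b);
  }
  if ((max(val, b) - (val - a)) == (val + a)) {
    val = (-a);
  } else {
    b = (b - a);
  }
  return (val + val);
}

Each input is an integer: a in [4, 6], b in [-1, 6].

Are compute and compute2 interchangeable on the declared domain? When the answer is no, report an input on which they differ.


Reading the diff, among the changes: statement counts differ, and arithmetic usage differs, and local variable names differ, and constant usage differs.
Spot check at a=6, b=0 — compute: val=0, then ((min(a, -6) / (b - 4)) > max(0, val)) is true, then val=0, then ((max(val, b) - (val - a)) == (val + a)) is true, then val=-6, then returns -12. compute2: cur=3, then val=0, then ((min(a, -6) / (b - 4)) > max(0, val)) is true, then val=0, then ((max(val, b) - (val - a)) == (val + a)) is true, then val=-6, then returns -12. Both give -12.
An exhaustive pass over the 24 declared inputs shows identical outputs.
verdict: equivalent


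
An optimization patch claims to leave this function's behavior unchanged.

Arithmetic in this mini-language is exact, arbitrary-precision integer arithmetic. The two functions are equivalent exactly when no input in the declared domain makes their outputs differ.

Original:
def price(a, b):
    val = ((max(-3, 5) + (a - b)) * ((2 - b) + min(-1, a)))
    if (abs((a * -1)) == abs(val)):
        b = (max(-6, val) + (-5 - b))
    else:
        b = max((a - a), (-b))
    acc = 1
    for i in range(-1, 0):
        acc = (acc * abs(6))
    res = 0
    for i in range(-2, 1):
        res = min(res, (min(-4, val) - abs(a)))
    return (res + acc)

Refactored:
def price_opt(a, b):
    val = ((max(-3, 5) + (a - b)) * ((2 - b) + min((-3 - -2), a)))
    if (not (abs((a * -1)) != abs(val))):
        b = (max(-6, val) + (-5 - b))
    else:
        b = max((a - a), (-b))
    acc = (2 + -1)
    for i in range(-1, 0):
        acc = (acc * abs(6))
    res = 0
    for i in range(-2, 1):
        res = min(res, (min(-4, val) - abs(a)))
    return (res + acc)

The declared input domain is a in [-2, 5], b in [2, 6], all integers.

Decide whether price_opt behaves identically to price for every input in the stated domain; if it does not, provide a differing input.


Reading the diff, among the changes: comparison usage differs; boolean connective usage differs; arithmetic usage differs; constant usage differs.
As a probe, take a=-1, b=5: price runs val=4, then (abs((a * -1)) == abs(val)) is false, then b=0, then acc=1, then (i=-1), then acc=6, then res=0, then (i=-2), then res=-5, then (i=-1), then res=-5, then (i=0), then res=-5, then returns 1; price_opt runs val=4, then (not (abs((a * -1)) != abs(val))) is false, then b=0, then acc=1, then (i=-1), then acc=6, then res=0, then (i=-2), then res=-5, then (i=-1), then res=-5, then (i=0), then res=-5, then returns 1; both end at 1.
Every one of the 40 inputs gives matching results.
verdict: equivalent


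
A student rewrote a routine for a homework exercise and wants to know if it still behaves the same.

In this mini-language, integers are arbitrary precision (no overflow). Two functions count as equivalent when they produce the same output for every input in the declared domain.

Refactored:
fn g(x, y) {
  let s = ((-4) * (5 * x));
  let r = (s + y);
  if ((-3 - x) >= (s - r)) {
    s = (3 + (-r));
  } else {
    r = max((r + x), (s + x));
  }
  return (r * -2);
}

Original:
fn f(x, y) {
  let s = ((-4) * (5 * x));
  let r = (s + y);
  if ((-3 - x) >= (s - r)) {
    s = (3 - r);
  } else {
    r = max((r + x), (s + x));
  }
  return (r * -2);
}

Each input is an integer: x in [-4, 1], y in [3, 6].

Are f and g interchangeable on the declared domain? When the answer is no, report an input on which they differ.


Reading the diff, among the changes: arithmetic usage differs.
Tracing x=-2, y=5: f: s=40, then r=45, then ((-3 - x) >= (s - r)) is true, then s=-42, then returns -90 | g: s=40, then r=45, then ((-3 - x) >= (s - r)) is true, then s=-42, then returns -90 — matching result -90.
Across all 24 domain points the two functions coincide.
verdict: equivalent


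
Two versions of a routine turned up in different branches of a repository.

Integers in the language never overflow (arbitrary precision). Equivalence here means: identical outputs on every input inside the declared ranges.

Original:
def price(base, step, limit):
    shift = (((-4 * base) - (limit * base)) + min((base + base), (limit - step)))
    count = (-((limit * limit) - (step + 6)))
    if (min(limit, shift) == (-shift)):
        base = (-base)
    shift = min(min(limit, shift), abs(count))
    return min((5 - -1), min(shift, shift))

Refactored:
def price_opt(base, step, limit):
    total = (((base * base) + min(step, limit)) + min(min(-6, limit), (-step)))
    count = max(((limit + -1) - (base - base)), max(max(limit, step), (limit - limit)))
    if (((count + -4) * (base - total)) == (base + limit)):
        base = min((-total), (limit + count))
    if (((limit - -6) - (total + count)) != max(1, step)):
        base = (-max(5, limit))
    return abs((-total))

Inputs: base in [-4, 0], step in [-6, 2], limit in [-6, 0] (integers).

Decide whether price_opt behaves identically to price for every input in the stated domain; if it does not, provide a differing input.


The rewrite breaks on base=-4, step=-6, limit=-6, where the results are -16 and 4.
price: shift becomes -16; next count becomes -36; next (min(limit, shift) == (-shift)) evaluates to false; next shift becomes -16; next final value -16
price_opt: total becomes 4; next count becomes 0; next (((count + -4) * (base - total)) == (base + limit)) evaluates to false; next (((limit - -6) - (total + count)) != max(1, step)) evaluates to true; next base becomes -5; next final value 4
verdict: not equivalent; witness: base=-4, step=-6, limit=-6
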